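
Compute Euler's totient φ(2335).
φ(2335) = 1864

φ is multiplicative, with φ(p^e) = p^e − p^(e−1). Factorise 2335 = 5 · 467. Then
  φ(2335) = (5 − 1) · (467 − 1) = 4 · 466 = 1864.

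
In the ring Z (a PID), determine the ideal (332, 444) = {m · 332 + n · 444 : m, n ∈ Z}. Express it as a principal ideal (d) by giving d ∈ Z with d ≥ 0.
(332, 444) = (4); d = 4

In the PID Z, (a, b) is generated by gcd(a, b). Compute gcd(444, 332) with the extended Euclidean algorithm, tracking rows (r, s, t) with s·444 + t·332 = r:
  row A: (444, 1, 0)   [1·444 + 0·332 = 444]
  row B: (332, 0, 1)   [0·444 + 1·332 = 332]
  444 = 1·332 + 112   → row C = row A − 1·row B = (112, 1, −1)   [check: 1·444 − 1·332 = 112]
  332 = 2·112 + 108   → row D = row B − 2·row C = (108, −2, 3)   [check: −2·444 + 3·332 = 108]
  112 = 1·108 + 4   → row E = row C − 1·row D = (4, 3, −4)   [check: 3·444 − 4·332 = 4]
  108 = 27·4 + 0   → remainder 0, stop. gcd = 4 (last nonzero row E).
So gcd(332, 444) = 4, with Bézout identity 3·444 − 4·332 = 4. Containment (⊇): the Bézout identity exhibits 4 as an element of (332, 444), giving (4) ⊆ (332, 444). Containment (⊆): since 4 | 332 and 4 | 444 (332 = 4·83, 444 = 4·111), every Z-linear combination of 332 and 444 is divisible by 4, so (332, 444) ⊆ (4). Therefore (332, 444) = (4), d = 4.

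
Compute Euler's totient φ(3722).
φ(3722) = 1860

φ is multiplicative, with φ(p^e) = p^e − p^(e−1). Factorise 3722 = 2 · 1861. Then
  φ(3722) = (2 − 1) · (1861 − 1) = 1 · 1860 = 1860.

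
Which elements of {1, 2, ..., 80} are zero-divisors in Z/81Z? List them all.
An element a ∈ Z/81Z (with a ≠ 0) is a zero-divisor iff gcd(a, 81) > 1 (because a is a unit precisely when gcd(a, n) = 1, and in Z/nZ every nonzero, non-unit element is a zero-divisor). Scan a = 1, ..., 80 and keep those with gcd(a, 81) > 1:
  gcd(3, 81) = 3, gcd(6, 81) = 3, gcd(9, 81) = 9, gcd(12, 81) = 3, gcd(15, 81) = 3, gcd(18, 81) = 9, gcd(21, 81) = 3, gcd(24, 81) = 3, gcd(27, 81) = 27, gcd(30, 81) = 3, gcd(33, 81) = 3, gcd(36, 81) = 9, gcd(39, 81) = 3, gcd(42, 81) = 3, gcd(45, 81) = 9, gcd(48, 81) = 3, gcd(51, 81) = 3, gcd(54, 81) = 27, gcd(57, 81) = 3, gcd(60, 81) = 3, gcd(63, 81) = 9, gcd(66, 81) = 3, gcd(69, 81) = 3, gcd(72, 81) = 9, gcd(75, 81) = 3, gcd(78, 81) = 3.
All other a ∈ {1, ..., 80} have gcd(a, 81) = 1 and are units. So the nonzero zero-divisors are exactly the 26 values of a appearing in this scan.

Final answer: nonzero zero-divisors of Z/81Z = {3, 6, 9, 12, 15, 18, 21, 24, 27, 30, 33, 36, 39, 42, 45, 48, 51, 54, 57, 60, 63, 66, 69, 72, 75, 78}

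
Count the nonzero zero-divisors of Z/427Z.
Z/427Z has 66 nonzero zero-divisors

In Z/427Z each nonzero element is either a unit (gcd with 427 is 1) or a zero-divisor (gcd > 1). The number of units is φ(427): factorise 427 = 7 · 61, so φ(427) = (7 − 1) · (61 − 1) = 6 · 60 = 360. The nonzero elements number 427 − 1 = 426. Hence the nonzero zero-divisors number 426 − 360 = 66.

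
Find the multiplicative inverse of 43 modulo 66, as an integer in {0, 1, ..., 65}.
Apply the extended Euclidean algorithm to (66, 43), tracking rows (r, s, t) with s·66 + t·43 = r. Each division r_prev = q·r_cur + r_new produces the new row as (previous row) − q·(current row):
  row A: (66, 1, 0)   [1·66 + 0·43 = 66]
  row B: (43, 0, 1)   [0·66 + 1·43 = 43]
  66 = 1·43 + 23   → row C = row A − 1·row B = (23, 1, −1)   [check: 1·66 − 1·43 = 23]
  43 = 1·23 + 20   → row D = row B − 1·row C = (20, −1, 2)   [check: −1·66 + 2·43 = 20]
  23 = 1·20 + 3   → row E = row C − 1·row D = (3, 2, −3)   [check: 2·66 − 3·43 = 3]
  20 = 6·3 + 2   → row F = row D − 6·row E = (2, −13, 20)   [check: −13·66 + 20·43 = 2]
  3 = 1·2 + 1   → row G = row E − 1·row F = (1, 15, −23)   [check: 15·66 − 23·43 = 1]
  2 = 2·1 + 0   → remainder 0, stop. gcd = 1 (last nonzero row G).
The gcd is 1, so 43 is invertible mod 66. The last nonzero row gives 15·66 − 23·43 = 1, so t = −23. So 43^(−1) ≡ −23 ≡ 43 (mod 66). Verify: 43 · 43 = 1849 ≡ 1 (mod 66). ✓

Final answer: 43^(−1) ≡ 43 (mod 66)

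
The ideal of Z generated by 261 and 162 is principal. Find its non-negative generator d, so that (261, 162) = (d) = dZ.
In the PID Z, (a, b) is generated by gcd(a, b). Compute gcd(261, 162) with the extended Euclidean algorithm, tracking rows (r, s, t) with s·261 + t·162 = r:
  row A: (261, 1, 0)   [1·261 + 0·162 = 261]
  row B: (162, 0, 1)   [0·261 + 1·162 = 162]
  261 = 1·162 + 99   → row C = row A − 1·row B = (99, 1, −1)   [check: 1·261 − 1·162 = 99]
  162 = 1·99 + 63   → row D = row B − 1·row C = (63, −1, 2)   [check: −1·261 + 2·162 = 63]
  99 = 1·63 + 36   → row E = row C − 1·row D = (36, 2, −3)   [check: 2·261 − 3·162 = 36]
  63 = 1·36 + 27   → row F = row D − 1·row E = (27, −3, 5)   [check: −3·261 + 5·162 = 27]
  36 = 1·27 + 9   → row G = row E − 1·row F = (9, 5, −8)   [check: 5·261 − 8·162 = 9]
  27 = 3·9 + 0   → remainder 0, stop. gcd = 9 (last nonzero row G).
So gcd(261, 162) = 9, with Bézout identity 5·261 − 8·162 = 9. Containment (⊇): the Bézout identity exhibits 9 as an element of (261, 162), giving (9) ⊆ (261, 162). Containment (⊆): since 9 | 261 and 9 | 162 (261 = 9·29, 162 = 9·18), every Z-linear combination of 261 and 162 is divisible by 9, so (261, 162) ⊆ (9). Therefore (261, 162) = (9), d = 9.

Final answer: (261, 162) = (9); d = 9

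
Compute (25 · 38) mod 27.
5

Reduce the factors first: 38 ≡ 11 (mod 27), so 25 · 38 ≡ 25 · 11 (mod 27). 25 · 11 = 275. Dividing by 27: 275 = 10·27 + 5. So (25 · 38) mod 27 = 5.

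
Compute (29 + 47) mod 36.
Reduce the summands first: 47 ≡ 11 (mod 36), so 29 + 47 ≡ 29 + 11 (mod 36). 29 + 11 = 40; 40 = 1·36 + 4, so (29 + 47) mod 36 = 4.

Final answer: 4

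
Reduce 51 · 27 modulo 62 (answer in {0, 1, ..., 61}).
Both factors are already reduced mod 62. 51 · 27 = 1377. Dividing by 62: 1377 = 22·62 + 13. So (51 · 27) mod 62 = 13.

Final answer: 13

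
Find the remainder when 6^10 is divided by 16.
Use repeated squaring. Binary(10) = 1010. Walk through the bits of the exponent 10 left-to-right: at each bit after the leading one, square the running value, then multiply by 6 if the bit is 1 (always reducing mod 16):
  bit 1 = 1 (leading): start with 6.
  bit 2 = 0: square 6^2 = 36 ≡ 4 (mod 16).
  bit 3 = 1: square 4^2 = 16 ≡ 0; bit is 1, so multiply 0·6 = 0 (mod 16).
  bit 4 = 0: square 0^2 = 0 (mod 16).
Final value: 6^10 ≡ 0 (mod 16).

Final answer: 0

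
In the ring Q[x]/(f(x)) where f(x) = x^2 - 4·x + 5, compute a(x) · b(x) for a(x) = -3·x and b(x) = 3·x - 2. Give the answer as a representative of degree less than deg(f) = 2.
First multiply in Q[x] without reducing: a · b = -9·x^2 + 6·x. Now divide by f(x) = x^2 - 4·x + 5, eliminating the leading term at each step:
  leading term -9·x^2: subtract (-9)·f(x) = -9·x^2 + 36·x - 45, leaving 45 - 30·x
The degree is now < 2, so this is the remainder. Hence a · b ≡ 45 - 30·x in Q[x]/(f).

Final answer: a · b ≡ 45 - 30·x (mod f(x))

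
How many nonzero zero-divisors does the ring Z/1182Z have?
In Z/1182Z each nonzero element is either a unit (gcd with 1182 is 1) or a zero-divisor (gcd > 1). The number of units is φ(1182): factorise 1182 = 2 · 3 · 197, so φ(1182) = (2 − 1) · (3 − 1) · (197 − 1) = 1 · 2 · 196 = 392. The nonzero elements number 1182 − 1 = 1181. Hence the nonzero zero-divisors number 1181 − 392 = 789.

Final answer: Z/1182Z has 789 nonzero zero-divisors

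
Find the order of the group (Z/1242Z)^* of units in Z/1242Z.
(Z/1242Z)^* consists of the classes a with gcd(a, 1242) = 1, so its order is φ(1242). φ is multiplicative, with φ(p^e) = p^e − p^(e−1). Factorise 1242 = 2 · 3^3 · 23. Then
  φ(1242) = (2 − 1) · (3^3 − 3^2) · (23 − 1) = 1 · 18 · 22 = 396.
Thus |(Z/1242Z)^*| = 396.

Final answer: |(Z/1242Z)^*| = 396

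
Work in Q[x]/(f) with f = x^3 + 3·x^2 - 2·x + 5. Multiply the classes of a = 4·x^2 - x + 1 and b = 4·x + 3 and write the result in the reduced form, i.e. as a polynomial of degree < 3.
a · b ≡ -40·x^2 + 33·x - 77 (mod f(x))

First multiply in Q[x] without reducing: a · b = 16·x^3 + 8·x^2 + x + 3. Now divide by f(x) = x^3 + 3·x^2 - 2·x + 5, eliminating the leading term at each step:
  leading term 16·x^3: subtract (16)·f(x) = 16·x^3 + 48·x^2 - 32·x + 80, leaving -40·x^2 + 33·x - 77
The degree is now < 3, so this is the remainder. Hence a · b ≡ -40·x^2 + 33·x - 77 in Q[x]/(f).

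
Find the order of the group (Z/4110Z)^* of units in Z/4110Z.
(Z/4110Z)^* consists of the classes a with gcd(a, 4110) = 1, so its order is φ(4110). φ is multiplicative, with φ(p^e) = p^e − p^(e−1). Factorise 4110 = 2 · 3 · 5 · 137. Then
  φ(4110) = (2 − 1) · (3 − 1) · (5 − 1) · (137 − 1) = 1 · 2 · 4 · 136 = 1088.
Thus |(Z/4110Z)^*| = 1088.

Final answer: |(Z/4110Z)^*| = 1088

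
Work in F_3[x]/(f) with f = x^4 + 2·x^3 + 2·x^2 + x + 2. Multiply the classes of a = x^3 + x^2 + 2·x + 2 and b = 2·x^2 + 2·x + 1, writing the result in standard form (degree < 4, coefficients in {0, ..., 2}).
Multiply as integer polynomials: a · b = 2·x^5 + 4·x^4 + 7·x^3 + 9·x^2 + 6·x + 2. Reducing coefficients mod 3: a · b ≡ 2·x^5 + x^4 + x^3 + 2. Now divide by f(x) = x^4 + 2·x^3 + 2·x^2 + x + 2 in F_3[x], eliminating the leading term at each step:
  leading term 2·x^5: subtract (2·x)·f(x) = 2·x^5 + x^4 + x^3 + 2·x^2 + x, leaving x^2 + 2·x + 2 (coefficients mod 3)
The degree is now < 4, so this is the remainder. Hence a · b ≡ x^2 + 2·x + 2 in F_3[x]/(f).

Final answer: a · b ≡ x^2 + 2·x + 2 (mod f(x))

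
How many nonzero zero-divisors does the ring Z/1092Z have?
Z/1092Z has 803 nonzero zero-divisors

In Z/1092Z each nonzero element is either a unit (gcd with 1092 is 1) or a zero-divisor (gcd > 1). The number of units is φ(1092): factorise 1092 = 2^2 · 3 · 7 · 13, so φ(1092) = (2^2 − 2^1) · (3 − 1) · (7 − 1) · (13 − 1) = 2 · 2 · 6 · 12 = 288. The nonzero elements number 1092 − 1 = 1091. Hence the nonzero zero-divisors number 1091 − 288 = 803.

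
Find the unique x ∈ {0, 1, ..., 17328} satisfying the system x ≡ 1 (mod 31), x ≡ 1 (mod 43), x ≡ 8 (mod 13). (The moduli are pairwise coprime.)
x ≡ 1334 (mod 17329); the representative in [0, 17329) is 1334

The moduli 31, 43, 13 are pairwise coprime, so by the CRT there is a unique solution mod 31·43·13 = 17329.
Solve by successive substitution. Start with x ≡ 1 (mod 31).
  Combine with x ≡ 1 (mod 43): write x = 1 + 31·t and require 1 + 31·t ≡ 1 (mod 43), i.e. 31·t ≡ 1 − 1 ≡ 0 (mod 43). Since 31^(−1) ≡ 25 (mod 43), t ≡ 25·0 ≡ 0 (mod 43). So x ≡ 1 + 31·0 = 1 (mod 1333).
  Combine with x ≡ 8 (mod 13): write x = 1 + 1333·t and require 1 + 1333·t ≡ 8 (mod 13), i.e. 1333·t ≡ 8 − 1 ≡ 7 (mod 13). Since 1333^(−1) ≡ 2 (mod 13) (1333 ≡ 7 (mod 13)), t ≡ 2·7 ≡ 1 (mod 13). So x ≡ 1 + 1333·1 = 1334 (mod 17329).
Unique solution in [0, 17329): x = 1334.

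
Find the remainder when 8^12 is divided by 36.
Use repeated squaring. Binary(12) = 1100. Walk through the bits of the exponent 12 left-to-right: at each bit after the leading one, square the running value, then multiply by 8 if the bit is 1 (always reducing mod 36):
  bit 1 = 1 (leading): start with 8.
  bit 2 = 1: square 8^2 = 64 ≡ 28; bit is 1, so multiply 28·8 = 224 ≡ 8 (mod 36).
  bit 3 = 0: square 8^2 = 64 ≡ 28 (mod 36).
  bit 4 = 0: square 28^2 = 784 ≡ 28 (mod 36).
Final value: 8^12 ≡ 28 (mod 36).

Final answer: 28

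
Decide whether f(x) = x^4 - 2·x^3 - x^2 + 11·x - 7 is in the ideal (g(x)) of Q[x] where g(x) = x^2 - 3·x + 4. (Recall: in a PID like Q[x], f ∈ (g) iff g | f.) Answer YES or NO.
NO

In Q[x] the ideal (g) consists of all multiples of g, so f ∈ (g) iff g | f, i.e. iff the remainder of f on division by g is 0. Divide f by g (g is monic, so eliminate the leading term of the running remainder at each step):
  leading term x^4: subtract (x^2)·g(x) = x^4 - 3·x^3 + 4·x^2, leaving x^3 - 5·x^2 + 11·x - 7
  leading term x^3: subtract (x)·g(x) = x^3 - 3·x^2 + 4·x, leaving -2·x^2 + 7·x - 7
  leading term -2·x^2: subtract (-2)·g(x) = -2·x^2 + 6·x - 8, leaving x + 1
The remainder r(x) = x + 1 ≠ 0 (and deg r < deg g), so g ∤ f, i.e. f ∉ (g).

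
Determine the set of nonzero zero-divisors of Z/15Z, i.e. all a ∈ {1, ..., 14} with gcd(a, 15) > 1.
nonzero zero-divisors of Z/15Z = {3, 5, 6, 9, 10, 12}

An element a ∈ Z/15Z (with a ≠ 0) is a zero-divisor iff gcd(a, 15) > 1 (because a is a unit precisely when gcd(a, n) = 1, and in Z/nZ every nonzero, non-unit element is a zero-divisor). Scan a = 1, ..., 14 and keep those with gcd(a, 15) > 1:
  gcd(3, 15) = 3, gcd(5, 15) = 5, gcd(6, 15) = 3, gcd(9, 15) = 3, gcd(10, 15) = 5, gcd(12, 15) = 3.
All other a ∈ {1, ..., 14} have gcd(a, 15) = 1 and are units. So the nonzero zero-divisors are exactly the 6 values of a appearing in this scan.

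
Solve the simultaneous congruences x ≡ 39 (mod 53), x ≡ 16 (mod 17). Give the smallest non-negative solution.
The moduli 53, 17 are pairwise coprime, so by the CRT there is a unique solution mod 53·17 = 901.
Solve by successive substitution. Start with x ≡ 39 (mod 53).
  Combine with x ≡ 16 (mod 17): write x = 39 + 53·t and require 39 + 53·t ≡ 16 (mod 17), i.e. 53·t ≡ 16 − 39 ≡ 11 (mod 17). Since 53^(−1) ≡ 9 (mod 17) (53 ≡ 2 (mod 17)), t ≡ 9·11 ≡ 14 (mod 17). So x ≡ 39 + 53·14 = 781 (mod 901).
Unique solution in [0, 901): x = 781.

Final answer: x ≡ 781 (mod 901); the representative in [0, 901) is 781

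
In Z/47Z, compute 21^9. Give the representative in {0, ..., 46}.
8

Use repeated squaring. Binary(9) = 1001. Walk through the bits of the exponent 9 left-to-right: at each bit after the leading one, square the running value, then multiply by 21 if the bit is 1 (always reducing mod 47):
  bit 1 = 1 (leading): start with 21.
  bit 2 = 0: square 21^2 = 441 ≡ 18 (mod 47).
  bit 3 = 0: square 18^2 = 324 ≡ 42 (mod 47).
  bit 4 = 1: square 42^2 = 1764 ≡ 25; bit is 1, so multiply 25·21 = 525 ≡ 8 (mod 47).
Final value: 21^9 ≡ 8 (mod 47).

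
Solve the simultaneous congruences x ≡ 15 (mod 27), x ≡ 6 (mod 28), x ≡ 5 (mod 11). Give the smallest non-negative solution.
The moduli 27, 28, 11 are pairwise coprime, so by the CRT there is a unique solution mod 27·28·11 = 8316.
Solve by successive substitution. Start with x ≡ 15 (mod 27).
  Combine with x ≡ 6 (mod 28): write x = 15 + 27·t and require 15 + 27·t ≡ 6 (mod 28), i.e. 27·t ≡ 6 − 15 ≡ 19 (mod 28). Since 27^(−1) ≡ 27 (mod 28), t ≡ 27·19 ≡ 9 (mod 28). So x ≡ 15 + 27·9 = 258 (mod 756).
  Combine with x ≡ 5 (mod 11): write x = 258 + 756·t and require 258 + 756·t ≡ 5 (mod 11), i.e. 756·t ≡ 5 − 258 ≡ 0 (mod 11). Since 756^(−1) ≡ 7 (mod 11) (756 ≡ 8 (mod 11)), t ≡ 7·0 ≡ 0 (mod 11). So x ≡ 258 + 756·0 = 258 (mod 8316).
Unique solution in [0, 8316): x = 258.

Final answer: x ≡ 258 (mod 8316); the representative in [0, 8316) is 258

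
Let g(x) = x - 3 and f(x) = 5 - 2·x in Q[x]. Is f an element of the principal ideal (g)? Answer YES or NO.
In Q[x] the ideal (g) consists of all multiples of g, so f ∈ (g) iff g | f, i.e. iff the remainder of f on division by g is 0. Divide f by g (g is monic, so eliminate the leading term of the running remainder at each step):
  leading term -2·x: subtract (-2)·g(x) = 6 - 2·x, leaving -1
The remainder r(x) = -1 ≠ 0 (and deg r < deg g), so g ∤ f, i.e. f ∉ (g).

Final answer: NO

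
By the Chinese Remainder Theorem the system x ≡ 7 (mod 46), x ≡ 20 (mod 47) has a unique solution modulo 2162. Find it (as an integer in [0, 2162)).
The moduli 46, 47 are pairwise coprime, so by the CRT there is a unique solution mod 46·47 = 2162.
Solve by successive substitution. Start with x ≡ 7 (mod 46).
  Combine with x ≡ 20 (mod 47): write x = 7 + 46·t and require 7 + 46·t ≡ 20 (mod 47), i.e. 46·t ≡ 20 − 7 ≡ 13 (mod 47). Since 46^(−1) ≡ 46 (mod 47), t ≡ 46·13 ≡ 34 (mod 47). So x ≡ 7 + 46·34 = 1571 (mod 2162).
Unique solution in [0, 2162): x = 1571.

Final answer: x ≡ 1571 (mod 2162); the representative in [0, 2162) is 1571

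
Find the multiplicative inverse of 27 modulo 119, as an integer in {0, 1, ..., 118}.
Apply the extended Euclidean algorithm to (119, 27), tracking rows (r, s, t) with s·119 + t·27 = r. Each division r_prev = q·r_cur + r_new produces the new row as (previous row) − q·(current row):
  row A: (119, 1, 0)   [1·119 + 0·27 = 119]
  row B: (27, 0, 1)   [0·119 + 1·27 = 27]
  119 = 4·27 + 11   → row C = row A − 4·row B = (11, 1, −4)   [check: 1·119 − 4·27 = 11]
  27 = 2·11 + 5   → row D = row B − 2·row C = (5, −2, 9)   [check: −2·119 + 9·27 = 5]
  11 = 2·5 + 1   → row E = row C − 2·row D = (1, 5, −22)   [check: 5·119 − 22·27 = 1]
  5 = 5·1 + 0   → remainder 0, stop. gcd = 1 (last nonzero row E).
The gcd is 1, so 27 is invertible mod 119. The last nonzero row gives 5·119 − 22·27 = 1, so t = −22. So 27^(−1) ≡ −22 ≡ 97 (mod 119). Verify: 27 · 97 = 2619 ≡ 1 (mod 119). ✓

Final answer: 27^(−1) ≡ 97 (mod 119)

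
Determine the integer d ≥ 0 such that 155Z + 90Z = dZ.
In the PID Z, (a, b) is generated by gcd(a, b). Compute gcd(155, 90) with the extended Euclidean algorithm, tracking rows (r, s, t) with s·155 + t·90 = r:
  row A: (155, 1, 0)   [1·155 + 0·90 = 155]
  row B: (90, 0, 1)   [0·155 + 1·90 = 90]
  155 = 1·90 + 65   → row C = row A − 1·row B = (65, 1, −1)   [check: 1·155 − 1·90 = 65]
  90 = 1·65 + 25   → row D = row B − 1·row C = (25, −1, 2)   [check: −1·155 + 2·90 = 25]
  65 = 2·25 + 15   → row E = row C − 2·row D = (15, 3, −5)   [check: 3·155 − 5·90 = 15]
  25 = 1·15 + 10   → row F = row D − 1·row E = (10, −4, 7)   [check: −4·155 + 7·90 = 10]
  15 = 1·10 + 5   → row G = row E − 1·row F = (5, 7, −12)   [check: 7·155 − 12·90 = 5]
  10 = 2·5 + 0   → remainder 0, stop. gcd = 5 (last nonzero row G).
So gcd(155, 90) = 5, with Bézout identity 7·155 − 12·90 = 5. Containment (⊇): the Bézout identity exhibits 5 as an element of (155, 90), giving (5) ⊆ (155, 90). Containment (⊆): since 5 | 155 and 5 | 90 (155 = 5·31, 90 = 5·18), every Z-linear combination of 155 and 90 is divisible by 5, so (155, 90) ⊆ (5). Therefore (155, 90) = (5), d = 5.

Final answer: (155, 90) = (5); d = 5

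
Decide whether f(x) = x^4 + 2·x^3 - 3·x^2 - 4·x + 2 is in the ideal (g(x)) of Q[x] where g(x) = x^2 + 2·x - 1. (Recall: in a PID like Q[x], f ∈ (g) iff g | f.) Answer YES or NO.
In Q[x] the ideal (g) consists of all multiples of g, so f ∈ (g) iff g | f, i.e. iff the remainder of f on division by g is 0. Divide f by g (g is monic, so eliminate the leading term of the running remainder at each step):
  leading term x^4: subtract (x^2)·g(x) = x^4 + 2·x^3 - x^2, leaving -2·x^2 - 4·x + 2
  leading term -2·x^2: subtract (-2)·g(x) = -2·x^2 - 4·x + 2, leaving 0
The remainder is 0, so f(x) = g(x) · h(x) with h(x) = x^2 - 2. Hence g | f, i.e. f ∈ (g).

Final answer: YES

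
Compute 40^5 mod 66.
10

Use repeated squaring. Binary(5) = 101. Walk through the bits of the exponent 5 left-to-right: at each bit after the leading one, square the running value, then multiply by 40 if the bit is 1 (always reducing mod 66):
  bit 1 = 1 (leading): start with 40.
  bit 2 = 0: square 40^2 = 1600 ≡ 16 (mod 66).
  bit 3 = 1: square 16^2 = 256 ≡ 58; bit is 1, so multiply 58·40 = 2320 ≡ 10 (mod 66).
Final value: 40^5 ≡ 10 (mod 66).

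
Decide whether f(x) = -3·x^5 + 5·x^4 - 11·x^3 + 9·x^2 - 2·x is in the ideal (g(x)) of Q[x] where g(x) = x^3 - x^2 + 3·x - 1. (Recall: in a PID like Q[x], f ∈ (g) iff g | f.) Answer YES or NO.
In Q[x] the ideal (g) consists of all multiples of g, so f ∈ (g) iff g | f, i.e. iff the remainder of f on division by g is 0. Divide f by g (g is monic, so eliminate the leading term of the running remainder at each step):
  leading term -3·x^5: subtract (-3·x^2)·g(x) = -3·x^5 + 3·x^4 - 9·x^3 + 3·x^2, leaving 2·x^4 - 2·x^3 + 6·x^2 - 2·x
  leading term 2·x^4: subtract (2·x)·g(x) = 2·x^4 - 2·x^3 + 6·x^2 - 2·x, leaving 0
The remainder is 0, so f(x) = g(x) · h(x) with h(x) = -3·x^2 + 2·x. Hence g | f, i.e. f ∈ (g).

Final answer: YES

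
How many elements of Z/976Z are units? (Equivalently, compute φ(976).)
An element a ∈ Z/976Z is a unit iff gcd(a, 976) = 1, so the number of units is φ(976). φ is multiplicative, with φ(p^e) = p^e − p^(e−1). Factorise 976 = 2^4 · 61. Then
  φ(976) = (2^4 − 2^3) · (61 − 1) = 8 · 60 = 480.

Final answer: Z/976Z has φ(976) = 480 units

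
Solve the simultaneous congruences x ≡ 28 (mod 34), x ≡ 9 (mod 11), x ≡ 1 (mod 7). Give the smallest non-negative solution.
The moduli 34, 11, 7 are pairwise coprime, so by the CRT there is a unique solution mod 34·11·7 = 2618.
Solve by successive substitution. Start with x ≡ 28 (mod 34).
  Combine with x ≡ 9 (mod 11): write x = 28 + 34·t and require 28 + 34·t ≡ 9 (mod 11), i.e. 34·t ≡ 9 − 28 ≡ 3 (mod 11). Since 34^(−1) ≡ 1 (mod 11) (34 ≡ 1 (mod 11)), t ≡ 1·3 ≡ 3 (mod 11). So x ≡ 28 + 34·3 = 130 (mod 374).
  Combine with x ≡ 1 (mod 7): write x = 130 + 374·t and require 130 + 374·t ≡ 1 (mod 7), i.e. 374·t ≡ 1 − 130 ≡ 4 (mod 7). Since 374^(−1) ≡ 5 (mod 7) (374 ≡ 3 (mod 7)), t ≡ 5·4 ≡ 6 (mod 7). So x ≡ 130 + 374·6 = 2374 (mod 2618).
Unique solution in [0, 2618): x = 2374.

Final answer: x ≡ 2374 (mod 2618); the representative in [0, 2618) is 2374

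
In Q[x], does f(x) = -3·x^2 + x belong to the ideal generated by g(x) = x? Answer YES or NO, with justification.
In Q[x] the ideal (g) consists of all multiples of g, so f ∈ (g) iff g | f, i.e. iff the remainder of f on division by g is 0. Divide f by g (g is monic, so eliminate the leading term of the running remainder at each step):
  leading term -3·x^2: subtract (-3·x)·g(x) = -3·x^2, leaving x
  leading term x: subtract (1)·g(x) = x, leaving 0
The remainder is 0, so f(x) = g(x) · h(x) with h(x) = 1 - 3·x. Hence g | f, i.e. f ∈ (g).

Final answer: YES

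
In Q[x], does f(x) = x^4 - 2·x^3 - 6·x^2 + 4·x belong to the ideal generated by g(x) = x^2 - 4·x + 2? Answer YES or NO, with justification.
In Q[x] the ideal (g) consists of all multiples of g, so f ∈ (g) iff g | f, i.e. iff the remainder of f on division by g is 0. Divide f by g (g is monic, so eliminate the leading term of the running remainder at each step):
  leading term x^4: subtract (x^2)·g(x) = x^4 - 4·x^3 + 2·x^2, leaving 2·x^3 - 8·x^2 + 4·x
  leading term 2·x^3: subtract (2·x)·g(x) = 2·x^3 - 8·x^2 + 4·x, leaving 0
The remainder is 0, so f(x) = g(x) · h(x) with h(x) = x^2 + 2·x. Hence g | f, i.e. f ∈ (g).

Final answer: YES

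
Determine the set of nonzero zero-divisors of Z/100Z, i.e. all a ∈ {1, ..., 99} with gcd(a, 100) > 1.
nonzero zero-divisors of Z/100Z = {2, 4, 5, 6, 8, 10, 12, 14, 15, 16, 18, 20, 22, 24, 25, 26, 28, 30, 32, 34, 35, 36, 38, 40, 42, 44, 45, 46, 48, 50, 52, 54, 55, 56, 58, 60, 62, 64, 65, 66, 68, 70, 72, 74, 75, 76, 78, 80, 82, 84, 85, 86, 88, 90, 92, 94, 95, 96, 98}

An element a ∈ Z/100Z (with a ≠ 0) is a zero-divisor iff gcd(a, 100) > 1 (because a is a unit precisely when gcd(a, n) = 1, and in Z/nZ every nonzero, non-unit element is a zero-divisor). Scan a = 1, ..., 99 and keep those with gcd(a, 100) > 1:
  gcd(2, 100) = 2, gcd(4, 100) = 4, gcd(5, 100) = 5, gcd(6, 100) = 2, gcd(8, 100) = 4, gcd(10, 100) = 10, gcd(12, 100) = 4, gcd(14, 100) = 2, gcd(15, 100) = 5, gcd(16, 100) = 4, gcd(18, 100) = 2, gcd(20, 100) = 20, gcd(22, 100) = 2, gcd(24, 100) = 4, gcd(25, 100) = 25, gcd(26, 100) = 2, gcd(28, 100) = 4, gcd(30, 100) = 10, gcd(32, 100) = 4, gcd(34, 100) = 2, gcd(35, 100) = 5, gcd(36, 100) = 4, gcd(38, 100) = 2, gcd(40, 100) = 20, gcd(42, 100) = 2, gcd(44, 100) = 4, gcd(45, 100) = 5, gcd(46, 100) = 2, gcd(48, 100) = 4, gcd(50, 100) = 50, gcd(52, 100) = 4, gcd(54, 100) = 2, gcd(55, 100) = 5, gcd(56, 100) = 4, gcd(58, 100) = 2, gcd(60, 100) = 20, gcd(62, 100) = 2, gcd(64, 100) = 4, gcd(65, 100) = 5, gcd(66, 100) = 2, gcd(68, 100) = 4, gcd(70, 100) = 10, gcd(72, 100) = 4, gcd(74, 100) = 2, gcd(75, 100) = 25, gcd(76, 100) = 4, gcd(78, 100) = 2, gcd(80, 100) = 20, gcd(82, 100) = 2, gcd(84, 100) = 4, gcd(85, 100) = 5, gcd(86, 100) = 2, gcd(88, 100) = 4, gcd(90, 100) = 10, gcd(92, 100) = 4, gcd(94, 100) = 2, gcd(95, 100) = 5, gcd(96, 100) = 4, gcd(98, 100) = 2.
All other a ∈ {1, ..., 99} have gcd(a, 100) = 1 and are units. So the nonzero zero-divisors are exactly the 59 values of a appearing in this scan.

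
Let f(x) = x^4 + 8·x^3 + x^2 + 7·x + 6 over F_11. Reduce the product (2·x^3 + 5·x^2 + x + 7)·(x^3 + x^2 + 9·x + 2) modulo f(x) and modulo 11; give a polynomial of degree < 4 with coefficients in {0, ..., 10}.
a · b ≡ 4·x^3 + 5·x^2 (mod f(x))

Multiply as integer polynomials: a · b = 2·x^6 + 7·x^5 + 24·x^4 + 57·x^3 + 26·x^2 + 65·x + 14. Reducing coefficients mod 11: a · b ≡ 2·x^6 + 7·x^5 + 2·x^4 + 2·x^3 + 4·x^2 + 10·x + 3. Now divide by f(x) = x^4 + 8·x^3 + x^2 + 7·x + 6 in F_11[x], eliminating the leading term at each step:
  leading term 2·x^6: subtract (2·x^2)·f(x) = 2·x^6 + 5·x^5 + 2·x^4 + 3·x^3 + x^2, leaving 2·x^5 + 10·x^3 + 3·x^2 + 10·x + 3 (coefficients mod 11)
  leading term 2·x^5: subtract (2·x)·f(x) = 2·x^5 + 5·x^4 + 2·x^3 + 3·x^2 + x, leaving 6·x^4 + 8·x^3 + 9·x + 3 (coefficients mod 11)
  leading term 6·x^4: subtract (6)·f(x) = 6·x^4 + 4·x^3 + 6·x^2 + 9·x + 3, leaving 4·x^3 + 5·x^2 (coefficients mod 11)
The degree is now < 4, so this is the remainder. Hence a · b ≡ 4·x^3 + 5·x^2 in F_11[x]/(f).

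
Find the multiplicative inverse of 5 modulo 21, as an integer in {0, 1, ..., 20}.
5^(−1) ≡ 17 (mod 21)

Apply the extended Euclidean algorithm to (21, 5), tracking rows (r, s, t) with s·21 + t·5 = r. Each division r_prev = q·r_cur + r_new produces the new row as (previous row) − q·(current row):
  row A: (21, 1, 0)   [1·21 + 0·5 = 21]
  row B: (5, 0, 1)   [0·21 + 1·5 = 5]
  21 = 4·5 + 1   → row C = row A − 4·row B = (1, 1, −4)   [check: 1·21 − 4·5 = 1]
  5 = 5·1 + 0   → remainder 0, stop. gcd = 1 (last nonzero row C).
The gcd is 1, so 5 is invertible mod 21. The last nonzero row gives 1·21 − 4·5 = 1, so t = −4. So 5^(−1) ≡ −4 ≡ 17 (mod 21). Verify: 5 · 17 = 85 ≡ 1 (mod 21). ✓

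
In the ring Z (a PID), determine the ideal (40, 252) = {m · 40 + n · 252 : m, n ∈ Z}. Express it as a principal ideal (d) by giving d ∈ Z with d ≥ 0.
In the PID Z, (a, b) is generated by gcd(a, b). Compute gcd(252, 40) with the extended Euclidean algorithm, tracking rows (r, s, t) with s·252 + t·40 = r:
  row A: (252, 1, 0)   [1·252 + 0·40 = 252]
  row B: (40, 0, 1)   [0·252 + 1·40 = 40]
  252 = 6·40 + 12   → row C = row A − 6·row B = (12, 1, −6)   [check: 1·252 − 6·40 = 12]
  40 = 3·12 + 4   → row D = row B − 3·row C = (4, −3, 19)   [check: −3·252 + 19·40 = 4]
  12 = 3·4 + 0   → remainder 0, stop. gcd = 4 (last nonzero row D).
So gcd(40, 252) = 4, with Bézout identity −3·252 + 19·40 = 4. Containment (⊇): the Bézout identity exhibits 4 as an element of (40, 252), giving (4) ⊆ (40, 252). Containment (⊆): since 4 | 40 and 4 | 252 (40 = 4·10, 252 = 4·63), every Z-linear combination of 40 and 252 is divisible by 4, so (40, 252) ⊆ (4). Therefore (40, 252) = (4), d = 4.

Final answer: (40, 252) = (4); d = 4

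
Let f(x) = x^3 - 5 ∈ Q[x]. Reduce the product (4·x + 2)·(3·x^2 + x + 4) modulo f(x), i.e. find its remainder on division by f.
a · b ≡ 10·x^2 + 18·x + 68 (mod f(x))

First multiply in Q[x] without reducing: a · b = 12·x^3 + 10·x^2 + 18·x + 8. Now divide by f(x) = x^3 - 5, eliminating the leading term at each step:
  leading term 12·x^3: subtract (12)·f(x) = 12·x^3 - 60, leaving 10·x^2 + 18·x + 68
The degree is now < 3, so this is the remainder. Hence a · b ≡ 10·x^2 + 18·x + 68 in Q[x]/(f).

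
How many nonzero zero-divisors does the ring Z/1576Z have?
Z/1576Z has 791 nonzero zero-divisors

In Z/1576Z each nonzero element is either a unit (gcd with 1576 is 1) or a zero-divisor (gcd > 1). The number of units is φ(1576): factorise 1576 = 2^3 · 197, so φ(1576) = (2^3 − 2^2) · (197 − 1) = 4 · 196 = 784. The nonzero elements number 1576 − 1 = 1575. Hence the nonzero zero-divisors number 1575 − 784 = 791.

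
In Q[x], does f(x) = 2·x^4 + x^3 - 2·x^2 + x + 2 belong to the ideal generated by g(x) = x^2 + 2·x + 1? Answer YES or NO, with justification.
YES

In Q[x] the ideal (g) consists of all multiples of g, so f ∈ (g) iff g | f, i.e. iff the remainder of f on division by g is 0. Divide f by g (g is monic, so eliminate the leading term of the running remainder at each step):
  leading term 2·x^4: subtract (2·x^2)·g(x) = 2·x^4 + 4·x^3 + 2·x^2, leaving -3·x^3 - 4·x^2 + x + 2
  leading term -3·x^3: subtract (-3·x)·g(x) = -3·x^3 - 6·x^2 - 3·x, leaving 2·x^2 + 4·x + 2
  leading term 2·x^2: subtract (2)·g(x) = 2·x^2 + 4·x + 2, leaving 0
The remainder is 0, so f(x) = g(x) · h(x) with h(x) = 2·x^2 - 3·x + 2. Hence g | f, i.e. f ∈ (g).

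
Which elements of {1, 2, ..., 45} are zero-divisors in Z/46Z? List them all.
An element a ∈ Z/46Z (with a ≠ 0) is a zero-divisor iff gcd(a, 46) > 1 (because a is a unit precisely when gcd(a, n) = 1, and in Z/nZ every nonzero, non-unit element is a zero-divisor). Scan a = 1, ..., 45 and keep those with gcd(a, 46) > 1:
  gcd(2, 46) = 2, gcd(4, 46) = 2, gcd(6, 46) = 2, gcd(8, 46) = 2, gcd(10, 46) = 2, gcd(12, 46) = 2, gcd(14, 46) = 2, gcd(16, 46) = 2, gcd(18, 46) = 2, gcd(20, 46) = 2, gcd(22, 46) = 2, gcd(23, 46) = 23, gcd(24, 46) = 2, gcd(26, 46) = 2, gcd(28, 46) = 2, gcd(30, 46) = 2, gcd(32, 46) = 2, gcd(34, 46) = 2, gcd(36, 46) = 2, gcd(38, 46) = 2, gcd(40, 46) = 2, gcd(42, 46) = 2, gcd(44, 46) = 2.
All other a ∈ {1, ..., 45} have gcd(a, 46) = 1 and are units. So the nonzero zero-divisors are exactly the 23 values of a appearing in this scan.

Final answer: nonzero zero-divisors of Z/46Z = {2, 4, 6, 8, 10, 12, 14, 16, 18, 20, 22, 23, 24, 26, 28, 30, 32, 34, 36, 38, 40, 42, 44}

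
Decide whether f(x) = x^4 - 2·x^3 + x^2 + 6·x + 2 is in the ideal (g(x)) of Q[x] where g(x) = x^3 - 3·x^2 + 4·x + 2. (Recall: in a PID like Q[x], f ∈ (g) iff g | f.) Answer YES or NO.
In Q[x] the ideal (g) consists of all multiples of g, so f ∈ (g) iff g | f, i.e. iff the remainder of f on division by g is 0. Divide f by g (g is monic, so eliminate the leading term of the running remainder at each step):
  leading term x^4: subtract (x)·g(x) = x^4 - 3·x^3 + 4·x^2 + 2·x, leaving x^3 - 3·x^2 + 4·x + 2
  leading term x^3: subtract (1)·g(x) = x^3 - 3·x^2 + 4·x + 2, leaving 0
The remainder is 0, so f(x) = g(x) · h(x) with h(x) = x + 1. Hence g | f, i.e. f ∈ (g).

Final answer: YES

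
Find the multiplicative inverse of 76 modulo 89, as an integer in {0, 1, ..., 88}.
76^(−1) ≡ 41 (mod 89)

Apply the extended Euclidean algorithm to (89, 76), tracking rows (r, s, t) with s·89 + t·76 = r. Each division r_prev = q·r_cur + r_new produces the new row as (previous row) − q·(current row):
  row A: (89, 1, 0)   [1·89 + 0·76 = 89]
  row B: (76, 0, 1)   [0·89 + 1·76 = 76]
  89 = 1·76 + 13   → row C = row A − 1·row B = (13, 1, −1)   [check: 1·89 − 1·76 = 13]
  76 = 5·13 + 11   → row D = row B − 5·row C = (11, −5, 6)   [check: −5·89 + 6·76 = 11]
  13 = 1·11 + 2   → row E = row C − 1·row D = (2, 6, −7)   [check: 6·89 − 7·76 = 2]
  11 = 5·2 + 1   → row F = row D − 5·row E = (1, −35, 41)   [check: −35·89 + 41·76 = 1]
  2 = 2·1 + 0   → remainder 0, stop. gcd = 1 (last nonzero row F).
The gcd is 1, so 76 is invertible mod 89. The last nonzero row gives −35·89 + 41·76 = 1, so t = 41. So 76^(−1) ≡ 41 (mod 89). Verify: 76 · 41 = 3116 ≡ 1 (mod 89). ✓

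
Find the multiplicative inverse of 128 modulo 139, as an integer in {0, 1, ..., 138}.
128^(−1) ≡ 101 (mod 139)

Apply the extended Euclidean algorithm to (139, 128), tracking rows (r, s, t) with s·139 + t·128 = r. Each division r_prev = q·r_cur + r_new produces the new row as (previous row) − q·(current row):
  row A: (139, 1, 0)   [1·139 + 0·128 = 139]
  row B: (128, 0, 1)   [0·139 + 1·128 = 128]
  139 = 1·128 + 11   → row C = row A − 1·row B = (11, 1, −1)   [check: 1·139 − 1·128 = 11]
  128 = 11·11 + 7   → row D = row B − 11·row C = (7, −11, 12)   [check: −11·139 + 12·128 = 7]
  11 = 1·7 + 4   → row E = row C − 1·row D = (4, 12, −13)   [check: 12·139 − 13·128 = 4]
  7 = 1·4 + 3   → row F = row D − 1·row E = (3, −23, 25)   [check: −23·139 + 25·128 = 3]
  4 = 1·3 + 1   → row G = row E − 1·row F = (1, 35, −38)   [check: 35·139 − 38·128 = 1]
  3 = 3·1 + 0   → remainder 0, stop. gcd = 1 (last nonzero row G).
The gcd is 1, so 128 is invertible mod 139. The last nonzero row gives 35·139 − 38·128 = 1, so t = −38. So 128^(−1) ≡ −38 ≡ 101 (mod 139). Verify: 128 · 101 = 12928 ≡ 1 (mod 139). ✓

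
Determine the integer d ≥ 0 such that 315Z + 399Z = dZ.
In the PID Z, (a, b) is generated by gcd(a, b). Compute gcd(399, 315) with the extended Euclidean algorithm, tracking rows (r, s, t) with s·399 + t·315 = r:
  row A: (399, 1, 0)   [1·399 + 0·315 = 399]
  row B: (315, 0, 1)   [0·399 + 1·315 = 315]
  399 = 1·315 + 84   → row C = row A − 1·row B = (84, 1, −1)   [check: 1·399 − 1·315 = 84]
  315 = 3·84 + 63   → row D = row B − 3·row C = (63, −3, 4)   [check: −3·399 + 4·315 = 63]
  84 = 1·63 + 21   → row E = row C − 1·row D = (21, 4, −5)   [check: 4·399 − 5·315 = 21]
  63 = 3·21 + 0   → remainder 0, stop. gcd = 21 (last nonzero row E).
So gcd(315, 399) = 21, with Bézout identity 4·399 − 5·315 = 21. Containment (⊇): the Bézout identity exhibits 21 as an element of (315, 399), giving (21) ⊆ (315, 399). Containment (⊆): since 21 | 315 and 21 | 399 (315 = 21·15, 399 = 21·19), every Z-linear combination of 315 and 399 is divisible by 21, so (315, 399) ⊆ (21). Therefore (315, 399) = (21), d = 21.

Final answer: (315, 399) = (21); d = 21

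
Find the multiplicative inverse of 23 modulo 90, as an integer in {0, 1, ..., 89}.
Apply the extended Euclidean algorithm to (90, 23), tracking rows (r, s, t) with s·90 + t·23 = r. Each division r_prev = q·r_cur + r_new produces the new row as (previous row) − q·(current row):
  row A: (90, 1, 0)   [1·90 + 0·23 = 90]
  row B: (23, 0, 1)   [0·90 + 1·23 = 23]
  90 = 3·23 + 21   → row C = row A − 3·row B = (21, 1, −3)   [check: 1·90 − 3·23 = 21]
  23 = 1·21 + 2   → row D = row B − 1·row C = (2, −1, 4)   [check: −1·90 + 4·23 = 2]
  21 = 10·2 + 1   → row E = row C − 10·row D = (1, 11, −43)   [check: 11·90 − 43·23 = 1]
  2 = 2·1 + 0   → remainder 0, stop. gcd = 1 (last nonzero row E).
The gcd is 1, so 23 is invertible mod 90. The last nonzero row gives 11·90 − 43·23 = 1, so t = −43. So 23^(−1) ≡ −43 ≡ 47 (mod 90). Verify: 23 · 47 = 1081 ≡ 1 (mod 90). ✓

Final answer: 23^(−1) ≡ 47 (mod 90)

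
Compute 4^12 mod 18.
Use repeated squaring. Binary(12) = 1100. Walk through the bits of the exponent 12 left-to-right: at each bit after the leading one, square the running value, then multiply by 4 if the bit is 1 (always reducing mod 18):
  bit 1 = 1 (leading): start with 4.
  bit 2 = 1: square 4^2 = 16; bit is 1, so multiply 16·4 = 64 ≡ 10 (mod 18).
  bit 3 = 0: square 10^2 = 100 ≡ 10 (mod 18).
  bit 4 = 0: square 10^2 = 100 ≡ 10 (mod 18).
Final value: 4^12 ≡ 10 (mod 18).

Final answer: 10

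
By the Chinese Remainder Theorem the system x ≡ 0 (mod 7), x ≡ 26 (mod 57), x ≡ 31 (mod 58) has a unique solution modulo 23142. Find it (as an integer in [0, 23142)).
x ≡ 22883 (mod 23142); the representative in [0, 23142) is 22883

The moduli 7, 57, 58 are pairwise coprime, so by the CRT there is a unique solution mod 7·57·58 = 23142.
Solve by successive substitution. Start with x ≡ 0 (mod 7).
  Combine with x ≡ 26 (mod 57): write x = 7·t and require 7·t ≡ 26 (mod 57). Since 7^(−1) ≡ 49 (mod 57), t ≡ 49·26 ≡ 20 (mod 57). So x ≡ 7·20 = 140 (mod 399).
  Combine with x ≡ 31 (mod 58): write x = 140 + 399·t and require 140 + 399·t ≡ 31 (mod 58), i.e. 399·t ≡ 31 − 140 ≡ 7 (mod 58). Since 399^(−1) ≡ 33 (mod 58) (399 ≡ 51 (mod 58)), t ≡ 33·7 ≡ 57 (mod 58). So x ≡ 140 + 399·57 = 22883 (mod 23142).
Unique solution in [0, 23142): x = 22883.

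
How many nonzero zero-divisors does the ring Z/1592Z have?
Z/1592Z has 799 nonzero zero-divisors

In Z/1592Z each nonzero element is either a unit (gcd with 1592 is 1) or a zero-divisor (gcd > 1). The number of units is φ(1592): factorise 1592 = 2^3 · 199, so φ(1592) = (2^3 − 2^2) · (199 − 1) = 4 · 198 = 792. The nonzero elements number 1592 − 1 = 1591. Hence the nonzero zero-divisors number 1591 − 792 = 799.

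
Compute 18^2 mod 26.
Use repeated squaring. Binary(2) = 10. Walk through the bits of the exponent 2 left-to-right: at each bit after the leading one, square the running value, then multiply by 18 if the bit is 1 (always reducing mod 26):
  bit 1 = 1 (leading): start with 18.
  bit 2 = 0: square 18^2 = 324 ≡ 12 (mod 26).
Final value: 18^2 ≡ 12 (mod 26).

Final answer: 12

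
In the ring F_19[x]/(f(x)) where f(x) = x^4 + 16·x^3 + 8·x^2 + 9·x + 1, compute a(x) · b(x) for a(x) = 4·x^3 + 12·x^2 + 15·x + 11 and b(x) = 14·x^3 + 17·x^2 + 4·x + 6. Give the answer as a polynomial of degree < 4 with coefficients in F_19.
a · b ≡ 4·x^3 + 14·x^2 + 4·x + 12 (mod f(x))

Multiply as integer polynomials: a · b = 56·x^6 + 236·x^5 + 430·x^4 + 481·x^3 + 319·x^2 + 134·x + 66. Reducing coefficients mod 19: a · b ≡ 18·x^6 + 8·x^5 + 12·x^4 + 6·x^3 + 15·x^2 + x + 9. Now divide by f(x) = x^4 + 16·x^3 + 8·x^2 + 9·x + 1 in F_19[x], eliminating the leading term at each step:
  leading term 18·x^6: subtract (18·x^2)·f(x) = 18·x^6 + 3·x^5 + 11·x^4 + 10·x^3 + 18·x^2, leaving 5·x^5 + x^4 + 15·x^3 + 16·x^2 + x + 9 (coefficients mod 19)
  leading term 5·x^5: subtract (5·x)·f(x) = 5·x^5 + 4·x^4 + 2·x^3 + 7·x^2 + 5·x, leaving 16·x^4 + 13·x^3 + 9·x^2 + 15·x + 9 (coefficients mod 19)
  leading term 16·x^4: subtract (16)·f(x) = 16·x^4 + 9·x^3 + 14·x^2 + 11·x + 16, leaving 4·x^3 + 14·x^2 + 4·x + 12 (coefficients mod 19)
The degree is now < 4, so this is the remainder. Hence a · b ≡ 4·x^3 + 14·x^2 + 4·x + 12 in F_19[x]/(f).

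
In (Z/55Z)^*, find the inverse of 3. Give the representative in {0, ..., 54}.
3^(−1) ≡ 37 (mod 55)

Apply the extended Euclidean algorithm to (55, 3), tracking rows (r, s, t) with s·55 + t·3 = r. Each division r_prev = q·r_cur + r_new produces the new row as (previous row) − q·(current row):
  row A: (55, 1, 0)   [1·55 + 0·3 = 55]
  row B: (3, 0, 1)   [0·55 + 1·3 = 3]
  55 = 18·3 + 1   → row C = row A − 18·row B = (1, 1, −18)   [check: 1·55 − 18·3 = 1]
  3 = 3·1 + 0   → remainder 0, stop. gcd = 1 (last nonzero row C).
The gcd is 1, so 3 is invertible mod 55. The last nonzero row gives 1·55 − 18·3 = 1, so t = −18. So 3^(−1) ≡ −18 ≡ 37 (mod 55). Verify: 3 · 37 = 111 ≡ 1 (mod 55). ✓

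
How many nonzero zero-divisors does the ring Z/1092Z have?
Z/1092Z has 803 nonzero zero-divisors

In Z/1092Z each nonzero element is either a unit (gcd with 1092 is 1) or a zero-divisor (gcd > 1). The number of units is φ(1092): factorise 1092 = 2^2 · 3 · 7 · 13, so φ(1092) = (2^2 − 2^1) · (3 − 1) · (7 − 1) · (13 − 1) = 2 · 2 · 6 · 12 = 288. The nonzero elements number 1092 − 1 = 1091. Hence the nonzero zero-divisors number 1091 − 288 = 803.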